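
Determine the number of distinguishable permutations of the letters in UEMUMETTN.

UEMUMETTN has 9 letters with E appearing twice, M appearing twice, T appearing twice, and U appearing twice.
Dividing 9! = 362880 by 2!·2!·2!·2! = 16 for the repeated letters gives 22680.

22680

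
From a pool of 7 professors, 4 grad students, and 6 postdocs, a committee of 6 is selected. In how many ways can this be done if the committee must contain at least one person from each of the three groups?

9996

With no constraint there are C(17,6) = 12376 possible selections.
Selections missing a whole group: no professors → C(10,6) = 210; no grad students → C(13,6) = 1716; no postdocs → C(11,6) = 462.
Add back selections omitting two groups (i.e. drawn from a single group): C(7,6) + C(4,6) + C(6,6) = 8.
By inclusion–exclusion: 12376 − 2388 + 8 = 9996.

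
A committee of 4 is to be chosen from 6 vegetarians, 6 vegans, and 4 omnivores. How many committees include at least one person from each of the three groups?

936

Total 4-person selections from all 16: C(16,4) = 1820.
Selections missing a whole group: no vegetarians → C(10,4) = 210; no vegans → C(10,4) = 210; no omnivores → C(12,4) = 495.
Add back selections omitting two groups (i.e. drawn from a single group): C(6,4) + C(6,4) + C(4,4) = 31.
By inclusion–exclusion: 1820 − 915 + 31 = 936.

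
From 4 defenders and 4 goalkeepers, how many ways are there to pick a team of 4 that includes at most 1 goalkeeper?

Split by how many goalkeepers are chosen (0 through 1).
Sum: C(4,0)·C(4,4) + C(4,1)·C(4,3) = 1 + 16 = 17.

17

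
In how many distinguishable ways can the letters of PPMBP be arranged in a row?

Letter multiplicities in PPMBP: B×1, M×1, P×3.
Dividing 5! = 120 by 3! = 6 for the repeated letters gives 20.

20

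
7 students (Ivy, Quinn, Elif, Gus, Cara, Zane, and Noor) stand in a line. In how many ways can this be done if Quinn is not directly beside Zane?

3600

Of the 7! = 5040 arrangements, those with Quinn and Zane adjacent number 2 × 6! = 1440 (treat the pair as a block with 2 internal orders).
So 5040 − 1440 = 3600 arrangements keep them apart.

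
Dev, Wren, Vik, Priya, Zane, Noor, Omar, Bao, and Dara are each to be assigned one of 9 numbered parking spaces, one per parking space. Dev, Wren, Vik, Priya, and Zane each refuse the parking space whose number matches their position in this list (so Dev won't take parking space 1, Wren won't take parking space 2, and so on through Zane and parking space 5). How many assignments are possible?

205056

Let Aᵢ (for 1 ≤ i ≤ 5) be the placements that put person i in their forbidden parking space. Any j of these fix j positions, leaving (9−j)! ways to fill the rest, and there are C(5,j) ways to pick which j.
By inclusion–exclusion, the number of valid placements is Σ_{j=0}^{5} (−1)^j C(5,j)·(9−j)!.
Computing: 362880 − 201600 + 50400 − 7200 + 600 − 24 = 205056.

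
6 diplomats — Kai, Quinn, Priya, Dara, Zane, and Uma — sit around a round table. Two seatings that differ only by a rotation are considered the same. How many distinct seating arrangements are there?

Fix one person's seat to break rotational symmetry; the remaining 5 people can be arranged in (5)! = 120 ways.

120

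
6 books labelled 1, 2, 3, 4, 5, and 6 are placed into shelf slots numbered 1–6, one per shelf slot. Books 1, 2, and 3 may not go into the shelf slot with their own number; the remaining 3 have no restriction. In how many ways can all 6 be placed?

Let Aᵢ (for i ∈ {1, 2, 3}) be the placements that put book i in its forbidden shelf slot. Any j of these fix j positions, leaving (6−j)! ways to fill the rest, and there are C(3,j) ways to pick which j.
By inclusion–exclusion, the number of valid placements is Σ_{j=0}^{3} (−1)^j C(3,j)·(6−j)!.
Computing: 720 − 360 + 72 − 6 = 426.

426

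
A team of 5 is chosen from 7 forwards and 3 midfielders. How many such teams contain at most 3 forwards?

Split by how many forwards are chosen (0 through 3).
Sum: C(7,0)·C(3,5) + C(7,1)·C(3,4) + C(7,2)·C(3,3) + C(7,3)·C(3,2) = 0 + 0 + 21 + 105 = 126.

126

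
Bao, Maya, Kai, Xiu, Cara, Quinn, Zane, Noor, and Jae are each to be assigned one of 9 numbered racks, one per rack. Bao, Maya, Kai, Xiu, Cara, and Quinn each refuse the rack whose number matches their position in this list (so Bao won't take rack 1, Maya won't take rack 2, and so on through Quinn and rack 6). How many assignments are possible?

Let Aᵢ (for 1 ≤ i ≤ 6) be the placements that put person i in their forbidden rack. Any j of these fix j positions, leaving (9−j)! ways to fill the rest, and there are C(6,j) ways to pick which j.
By inclusion–exclusion, the number of valid placements is Σ_{j=0}^{6} (−1)^j C(6,j)·(9−j)!.
Computing: 362880 − 241920 + 75600 − 14400 + 1800 − 144 + 6 = 183822.

183822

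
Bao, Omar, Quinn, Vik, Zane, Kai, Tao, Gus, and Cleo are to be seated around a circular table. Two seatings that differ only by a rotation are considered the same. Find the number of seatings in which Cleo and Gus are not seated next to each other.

30240

Without the restriction there are (8)! = 40320 seatings.
Those with Cleo next to Gus: fuse the pair into one unit and seat 8 units around a circle — 2·(7)! = 10080.
Subtracting, 40320 − 10080 = 30240.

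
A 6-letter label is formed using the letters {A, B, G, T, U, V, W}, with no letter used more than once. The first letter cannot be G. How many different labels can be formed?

4320

The first letter has 7−1 = 6 choices (anything except G).
The remaining 5 letters are filled from the other 6 symbols without repetition: 6 × 5 × 4 × 3 × 2 = 720.
Total: 6 × 720 = 4320.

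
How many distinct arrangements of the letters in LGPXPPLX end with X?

420

With the last slot taken by X, it remains to arrange the other 7 letters (LGPPPLX).
Those 7 letters have L appearing twice and P appearing 3 times, giving (7)!/(3!·2!) = 420.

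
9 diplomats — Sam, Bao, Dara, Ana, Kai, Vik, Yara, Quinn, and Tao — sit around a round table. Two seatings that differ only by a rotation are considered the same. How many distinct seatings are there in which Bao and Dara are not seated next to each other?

30240

All circular seatings of 9 people number (8)! = 40320.
Those with Bao next to Dara: fuse the pair into one unit and seat 8 units around a circle — 2·(7)! = 10080.
Subtracting, 40320 − 10080 = 30240.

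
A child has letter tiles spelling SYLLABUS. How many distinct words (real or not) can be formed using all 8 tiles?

10080

The 8 letters of SYLLABUS have repeats: L appearing twice and S appearing twice.
The number of distinct arrangements is 8!/(2!·2!) = 40320/4 = 10080.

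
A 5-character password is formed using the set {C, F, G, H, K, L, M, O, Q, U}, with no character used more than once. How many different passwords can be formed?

Choose and order 5 of the 10 symbols: the first character has 10 options, the next 9, and so on down to 6.
10 × 9 × 8 × 7 × 6 = 30240.

30240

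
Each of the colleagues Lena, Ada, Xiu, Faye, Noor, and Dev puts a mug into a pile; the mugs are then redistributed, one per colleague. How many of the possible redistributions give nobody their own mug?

265

Count assignments avoiding every fixed point. For any j of the 6 colleagues fixed to their own mug, the other 6−j can be arranged in (6−j)! ways.
By inclusion–exclusion this is Σ_{j=0}^{6} (−1)^j C(6,j)·(6−j)!.
Computing: 720 − 720 + 360 − 120 + 30 − 6 + 1 = 265.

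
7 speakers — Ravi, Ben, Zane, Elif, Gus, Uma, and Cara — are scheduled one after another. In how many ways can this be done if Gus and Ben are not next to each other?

3600

There are 7! = 5040 arrangements in all. If Gus and Ben are adjacent, merging them into one block gives 2·(6)! = 1440 arrangements.
Complementary counting: 5040 − 1440 = 3600.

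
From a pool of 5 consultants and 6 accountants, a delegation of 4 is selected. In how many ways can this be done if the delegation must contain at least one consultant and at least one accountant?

With no constraint there are C(11,4) = 330 possible selections.
Subtract selections that omit an entire group: no consultants → C(6,4) = 15; no accountants → C(5,4) = 5.
Both groups omitted at once is impossible, so 330 − 20 = 310.

310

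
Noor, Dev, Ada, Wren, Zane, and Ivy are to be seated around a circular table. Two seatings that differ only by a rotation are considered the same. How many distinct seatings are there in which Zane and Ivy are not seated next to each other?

72

All circular seatings of 6 people number (5)! = 120.
Seatings with Zane beside Ivy: treat them as a block with 2 internal orders, giving 2 × (4)! = 48.
Subtracting, 120 − 48 = 72.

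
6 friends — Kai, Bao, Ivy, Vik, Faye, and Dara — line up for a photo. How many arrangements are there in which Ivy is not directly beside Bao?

There are 6! = 720 arrangements in all. If Ivy and Bao are adjacent, merging them into one block gives 2·(5)! = 240 arrangements.
Complementary counting: 720 − 240 = 480.

480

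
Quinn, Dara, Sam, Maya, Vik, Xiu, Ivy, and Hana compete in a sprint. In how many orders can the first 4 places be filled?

There are 8 choices for 1st place, 7 for 2nd, and so on down to 5 for position 4.
That gives 8 × 7 × 6 × 5 = 1680.

1680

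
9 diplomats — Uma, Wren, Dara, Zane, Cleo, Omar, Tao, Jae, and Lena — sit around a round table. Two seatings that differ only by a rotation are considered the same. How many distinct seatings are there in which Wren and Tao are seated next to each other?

Treat {Wren, Tao} as one unit (2 internal orders) and seat the resulting 8 units around the table: (7)! circular arrangements.
So 2 × (7)! = 2 × 5040 = 10080.

10080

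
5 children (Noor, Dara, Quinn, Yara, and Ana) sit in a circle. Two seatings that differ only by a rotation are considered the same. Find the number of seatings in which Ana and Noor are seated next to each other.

Glue Ana and Noor into a block (2 internal orders). Seating 4 units around a circle gives (3)! arrangements.
So 2 × (3)! = 2 × 6 = 12.

12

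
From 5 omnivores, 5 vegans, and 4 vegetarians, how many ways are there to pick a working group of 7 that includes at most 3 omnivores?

2976

Split by how many omnivores are chosen (0 through 3).
Sum: C(5,0)·C(9,7) + C(5,1)·C(9,6) + C(5,2)·C(9,5) + C(5,3)·C(9,4) = 36 + 420 + 1260 + 1260 = 2976.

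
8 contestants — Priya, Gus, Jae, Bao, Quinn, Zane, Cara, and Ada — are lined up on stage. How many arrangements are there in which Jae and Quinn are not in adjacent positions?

There are 8! = 40320 arrangements in all. If Jae and Quinn are adjacent, merging them into one block gives 2·(7)! = 10080 arrangements.
So 40320 − 10080 = 30240 arrangements keep them apart.

30240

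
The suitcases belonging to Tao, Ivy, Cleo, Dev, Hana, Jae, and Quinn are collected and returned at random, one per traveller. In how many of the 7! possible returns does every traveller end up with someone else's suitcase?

1854

This is the derangement count D_7: permutations of 7 items with no fixed point.
By inclusion–exclusion this is Σ_{j=0}^{7} (−1)^j C(7,j)·(7−j)!.
Computing: 5040 − 5040 + 2520 − 840 + 210 − 42 + 7 − 1 = 1854.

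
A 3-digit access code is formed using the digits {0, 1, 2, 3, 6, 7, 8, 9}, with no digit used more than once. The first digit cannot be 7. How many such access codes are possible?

294

The first digit has 8−1 = 7 choices (anything except 7).
The remaining 2 digits are filled from the other 7 symbols without repetition: 7 × 6 = 42.
Total: 7 × 42 = 294.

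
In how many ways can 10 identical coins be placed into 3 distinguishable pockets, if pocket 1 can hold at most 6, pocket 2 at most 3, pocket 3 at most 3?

Without the upper bounds there are C(12,2) = 66 ways to split 10 among 3 pockets.
Subtract solutions that violate a single cap (substitute x_i' = x_i − (cap_i+1)): x_1 ≥ 7 gives C(5,2) = 10; x_2 ≥ 4 gives C(8,2) = 28; x_3 ≥ 4 gives C(8,2) = 28. Together 66.
Add back pairs where two caps are both exceeded: 0 + 0 + 6 = 6.
By inclusion–exclusion the count is 66 − 66 + 6 = 6.

6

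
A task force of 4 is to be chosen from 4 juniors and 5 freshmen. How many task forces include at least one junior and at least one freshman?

Total 4-person selections from all 9: C(9,4) = 126.
Selections missing a whole group: no juniors → C(5,4) = 5; no freshmen → C(4,4) = 1.
Both groups omitted at once is impossible, so 126 − 6 = 120.

120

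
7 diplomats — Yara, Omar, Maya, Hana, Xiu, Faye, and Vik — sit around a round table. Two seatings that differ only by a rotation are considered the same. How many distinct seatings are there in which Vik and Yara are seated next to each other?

240

Glue Vik and Yara into a block (2 internal orders). Seating 6 units around a circle gives (5)! arrangements.
So 2 × (5)! = 2 × 120 = 240.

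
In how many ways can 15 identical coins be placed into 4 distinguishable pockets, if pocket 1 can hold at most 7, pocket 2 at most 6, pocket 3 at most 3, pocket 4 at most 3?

Without the upper bounds there are C(18,3) = 816 ways to split 15 among 4 pockets.
Subtract solutions that violate a single cap (substitute x_i' = x_i − (cap_i+1)): x_1 ≥ 8 gives C(10,3) = 120; x_2 ≥ 7 gives C(11,3) = 165; x_3 ≥ 4 gives C(14,3) = 364; x_4 ≥ 4 gives C(14,3) = 364. Together 1013.
Add back pairs where two caps are both exceeded: 1 + 20 + 20 + 35 + 35 + 120 = 231.
Subtract triples: 0 + 0 + 0 + 1 = 1.
By inclusion–exclusion the count is 816 − 1013 + 231 − 1 = 33.

33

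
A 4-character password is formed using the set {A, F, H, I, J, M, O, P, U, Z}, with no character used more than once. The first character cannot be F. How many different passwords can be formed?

4536

The first character has 10−1 = 9 choices (anything except F).
The remaining 3 characters are filled from the other 9 symbols without repetition: 9 × 8 × 7 = 504.
Total: 9 × 504 = 4536.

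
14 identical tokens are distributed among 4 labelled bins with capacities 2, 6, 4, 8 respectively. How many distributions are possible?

Without the upper bounds there are C(17,3) = 680 ways to split 14 among 4 bins.
Subtract solutions that violate a single cap (substitute x_i' = x_i − (cap_i+1)): x_1 ≥ 3 gives C(14,3) = 364; x_2 ≥ 7 gives C(10,3) = 120; x_3 ≥ 5 gives C(12,3) = 220; x_4 ≥ 9 gives C(8,3) = 56. Together 760.
Add back pairs where two caps are both exceeded: 35 + 84 + 10 + 10 + 0 + 1 = 140.
By inclusion–exclusion the count is 680 − 760 + 140 = 60.

60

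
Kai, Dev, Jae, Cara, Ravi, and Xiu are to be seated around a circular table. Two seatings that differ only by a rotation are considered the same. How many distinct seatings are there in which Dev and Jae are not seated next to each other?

All circular seatings of 6 people number (5)! = 120.
Seatings with Dev beside Jae: treat them as a block with 2 internal orders, giving 2 × (4)! = 48.
Subtracting, 120 − 48 = 72.

72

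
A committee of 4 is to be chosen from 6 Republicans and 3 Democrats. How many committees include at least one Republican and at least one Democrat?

111

Total 4-person selections from all 9: C(9,4) = 126.
Selections missing a whole group: no Republicans → C(3,4) = 0; no Democrats → C(6,4) = 15.
Both groups omitted at once is impossible, so 126 − 15 = 111.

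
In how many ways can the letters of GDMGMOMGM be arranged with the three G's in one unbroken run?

Treat the 3 copies of G as a single block. The multiset to arrange is then {GGG, D, M, M, M, M, O}, 7 items in all.
That gives (7)!/(4!) = 210 arrangements.

210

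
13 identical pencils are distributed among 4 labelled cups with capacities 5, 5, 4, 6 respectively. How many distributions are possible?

101

Without the upper bounds there are C(16,3) = 560 ways to split 13 among 4 cups.
Subtract solutions that violate a single cap (substitute x_i' = x_i − (cap_i+1)): x_1 ≥ 6 gives C(10,3) = 120; x_2 ≥ 6 gives C(10,3) = 120; x_3 ≥ 5 gives C(11,3) = 165; x_4 ≥ 7 gives C(9,3) = 84. Together 489.
Add back pairs where two caps are both exceeded: 4 + 10 + 1 + 10 + 1 + 4 = 30.
By inclusion–exclusion the count is 560 − 489 + 30 = 101.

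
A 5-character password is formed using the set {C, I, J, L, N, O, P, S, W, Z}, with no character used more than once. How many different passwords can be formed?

Choose and order 5 of the 10 symbols: the first character has 10 options, the next 9, and so on down to 6.
10 × 9 × 8 × 7 × 6 = 30240.

30240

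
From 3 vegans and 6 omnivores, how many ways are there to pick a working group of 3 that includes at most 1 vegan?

65

Split by how many vegans are chosen (0 through 1).
Sum: C(3,0)·C(6,3) + C(3,1)·C(6,2) = 20 + 45 = 65.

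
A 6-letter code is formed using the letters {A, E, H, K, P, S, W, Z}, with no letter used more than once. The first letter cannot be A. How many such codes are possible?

The first letter has 8−1 = 7 choices (anything except A).
The remaining 5 letters are filled from the other 7 symbols without repetition: 7 × 6 × 5 × 4 × 3 = 2520.
Total: 7 × 2520 = 17640.

17640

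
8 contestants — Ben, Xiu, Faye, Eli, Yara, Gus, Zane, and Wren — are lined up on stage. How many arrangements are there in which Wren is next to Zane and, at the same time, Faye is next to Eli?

2880

Treat {Wren,Zane} as one block (2 orders) and {Faye,Eli} as another (2 orders).
That leaves 6 units to arrange: 2 × 2 × 6! = 4 × 720 = 2880.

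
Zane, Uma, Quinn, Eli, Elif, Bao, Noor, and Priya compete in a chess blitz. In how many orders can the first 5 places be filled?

There are 8 choices for 1st place, 7 for 2nd, and so on down to 4 for position 5.
That gives 8 × 7 × 6 × 5 × 4 = 6720.

6720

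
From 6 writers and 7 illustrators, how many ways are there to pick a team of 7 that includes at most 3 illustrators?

Split by how many illustrators are chosen (0 through 3).
Sum: C(7,0)·C(6,7) + C(7,1)·C(6,6) + C(7,2)·C(6,5) + C(7,3)·C(6,4) = 0 + 7 + 126 + 525 = 658.

658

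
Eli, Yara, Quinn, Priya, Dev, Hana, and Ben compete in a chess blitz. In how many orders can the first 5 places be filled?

This is an ordered selection of 5 from 7: P(7,5).
That gives 7 × 6 × 5 × 4 × 3 = 2520.

2520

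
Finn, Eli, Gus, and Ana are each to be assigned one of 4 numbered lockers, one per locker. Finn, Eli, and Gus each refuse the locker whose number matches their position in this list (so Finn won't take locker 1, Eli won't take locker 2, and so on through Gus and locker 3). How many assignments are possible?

Let Aᵢ (for i ∈ {1, 2, 3}) be the placements that put person i in their forbidden locker. Any j of these fix j positions, leaving (4−j)! ways to fill the rest, and there are C(3,j) ways to pick which j.
By inclusion–exclusion, the number of valid placements is Σ_{j=0}^{3} (−1)^j C(3,j)·(4−j)!.
Computing: 24 − 18 + 6 − 1 = 11.

11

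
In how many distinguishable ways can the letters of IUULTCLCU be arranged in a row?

15120

IUULTCLCU has 9 letters with C appearing twice, L appearing twice, and U appearing 3 times.
So there are 9! / (3!·2!·2!) = 15120 distinguishable arrangements.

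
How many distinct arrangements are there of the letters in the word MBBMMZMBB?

630

MBBMMZMBB has 9 letters with B appearing 4 times and M appearing 4 times.
So there are 9! / (4!·4!) = 630 distinguishable arrangements.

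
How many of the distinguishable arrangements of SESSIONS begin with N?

Fix N in the first position and arrange the remaining 7 letters.
Those 7 letters have S appearing 4 times, giving (7)!/(4!) = 210.

210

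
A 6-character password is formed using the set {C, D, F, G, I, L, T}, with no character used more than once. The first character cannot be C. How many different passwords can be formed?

The first character has 7−1 = 6 choices (anything except C).
The remaining 5 characters are filled from the other 6 symbols without repetition: 6 × 5 × 4 × 3 × 2 = 720.
Total: 6 × 720 = 4320.

4320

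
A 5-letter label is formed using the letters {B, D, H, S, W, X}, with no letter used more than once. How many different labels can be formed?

Choose and order 5 of the 6 symbols: the first letter has 6 options, the next 5, and so on down to 2.
6 × 5 × 4 × 3 × 2 = 720.

720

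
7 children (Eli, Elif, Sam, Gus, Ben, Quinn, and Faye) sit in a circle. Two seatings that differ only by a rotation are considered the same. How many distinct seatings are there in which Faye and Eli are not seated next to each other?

480

All circular seatings of 7 people number (6)! = 720.
Seatings with Faye beside Eli: treat them as a block with 2 internal orders, giving 2 × (5)! = 240.
Subtracting, 720 − 240 = 480.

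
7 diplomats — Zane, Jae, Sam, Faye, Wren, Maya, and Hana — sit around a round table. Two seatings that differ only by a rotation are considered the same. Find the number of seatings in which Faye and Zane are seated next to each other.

Glue Faye and Zane into a block (2 internal orders). Seating 6 units around a circle gives (5)! arrangements.
So 2 × (5)! = 2 × 120 = 240.

240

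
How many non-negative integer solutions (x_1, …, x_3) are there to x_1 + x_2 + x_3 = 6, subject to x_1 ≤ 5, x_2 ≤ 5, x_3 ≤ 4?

By stars and bars, unrestricted non-negative solutions to x_1+…+x_3 = 6 number C(6+2,2) = 28.
Subtract solutions that violate a single cap (substitute x_i' = x_i − (cap_i+1)): x_1 ≥ 6 gives C(2,2) = 1; x_2 ≥ 6 gives C(2,2) = 1; x_3 ≥ 5 gives C(3,2) = 3. Together 5.
No two caps can be exceeded simultaneously, so the pair terms are all 0.
By inclusion–exclusion the count is 28 − 5 + 0 = 23.

23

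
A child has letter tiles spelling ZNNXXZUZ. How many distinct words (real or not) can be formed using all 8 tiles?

The 8 letters of ZNNXXZUZ have repeats: N appearing twice, X appearing twice, and Z appearing 3 times.
The number of distinct arrangements is 8!/(3!·2!·2!) = 40320/24 = 1680.

1680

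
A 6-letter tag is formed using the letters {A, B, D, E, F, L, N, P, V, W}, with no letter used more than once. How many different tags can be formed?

Choose and order 6 of the 10 symbols: the first letter has 10 options, the next 9, and so on down to 5.
That product is 10 × 9 × 8 × 7 × 6 × 5 = 151200.

151200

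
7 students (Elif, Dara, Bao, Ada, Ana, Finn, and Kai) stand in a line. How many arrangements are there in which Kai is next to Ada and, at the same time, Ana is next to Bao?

480

Treat {Kai,Ada} as one block (2 orders) and {Ana,Bao} as another (2 orders).
That leaves 5 units to arrange: 2 × 2 × 5! = 4 × 120 = 480.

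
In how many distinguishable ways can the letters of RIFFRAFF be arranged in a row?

RIFFRAFF has 8 letters with F appearing 4 times and R appearing twice.
So there are 8! / (4!·2!) = 840 distinguishable arrangements.

840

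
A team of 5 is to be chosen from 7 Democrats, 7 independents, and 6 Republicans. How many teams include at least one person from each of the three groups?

Total 5-person selections from all 20: C(20,5) = 15504.
Selections missing a whole group: no Democrats → C(13,5) = 1287; no independents → C(13,5) = 1287; no Republicans → C(14,5) = 2002.
Add back selections omitting two groups (i.e. drawn from a single group): C(7,5) + C(7,5) + C(6,5) = 48.
By inclusion–exclusion: 15504 − 4576 + 48 = 10976.

10976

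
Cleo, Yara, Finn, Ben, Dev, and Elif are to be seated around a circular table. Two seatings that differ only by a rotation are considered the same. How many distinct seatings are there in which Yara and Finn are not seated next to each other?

72

All circular seatings of 6 people number (5)! = 120.
Seatings with Yara beside Finn: treat them as a block with 2 internal orders, giving 2 × (4)! = 48.
Subtracting, 120 − 48 = 72.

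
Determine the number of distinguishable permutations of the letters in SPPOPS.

The 6 letters of SPPOPS have repeats: P appearing 3 times and S appearing twice.
So there are 6! / (3!·2!) = 60 distinguishable arrangements.

60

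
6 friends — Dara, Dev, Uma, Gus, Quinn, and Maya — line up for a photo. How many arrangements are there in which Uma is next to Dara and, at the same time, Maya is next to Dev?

96

Treat {Uma,Dara} as one block (2 orders) and {Maya,Dev} as another (2 orders).
That leaves 4 units to arrange: 2 × 2 × 4! = 4 × 24 = 96.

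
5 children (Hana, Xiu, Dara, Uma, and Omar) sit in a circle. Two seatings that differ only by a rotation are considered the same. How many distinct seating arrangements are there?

24

Fix one person's seat to break rotational symmetry; the remaining 4 people can be arranged in (4)! = 24 ways.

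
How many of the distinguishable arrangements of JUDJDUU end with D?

With the last slot taken by D, it remains to arrange the other 6 letters (JUJDUU).
Those 6 letters have J appearing twice and U appearing 3 times, giving (6)!/(3!·2!) = 60.

60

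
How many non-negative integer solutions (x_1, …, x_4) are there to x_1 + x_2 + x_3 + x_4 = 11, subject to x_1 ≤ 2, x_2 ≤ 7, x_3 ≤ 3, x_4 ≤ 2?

Ignoring the caps, the number of non-negative solutions to x_1+…+x_4 = 11 is C(14,3) = 364.
Subtract solutions that violate a single cap (substitute x_i' = x_i − (cap_i+1)): x_1 ≥ 3 gives C(11,3) = 165; x_2 ≥ 8 gives C(6,3) = 20; x_3 ≥ 4 gives C(10,3) = 120; x_4 ≥ 3 gives C(11,3) = 165. Together 470.
Add back pairs where two caps are both exceeded: 1 + 35 + 56 + 0 + 1 + 35 = 128.
Subtract triples: 0 + 0 + 4 + 0 = 4.
By inclusion–exclusion the count is 364 − 470 + 128 − 4 = 18.

18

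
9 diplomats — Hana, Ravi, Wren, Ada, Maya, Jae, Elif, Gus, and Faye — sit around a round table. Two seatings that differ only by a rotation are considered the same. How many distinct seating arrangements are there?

Around a circle, 9 distinct people have 9!/9 = (8)! = 40320 rotationally distinct seatings.

40320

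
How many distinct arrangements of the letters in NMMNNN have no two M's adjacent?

There are 6!/(4!·2!) = 15 arrangements of NMMNNN in total.
If the two M's are adjacent, glue them into one block, leaving 5 items to arrange: (5)!/(4!) = 5 ways.
Hence 15 − 5 = 10.

10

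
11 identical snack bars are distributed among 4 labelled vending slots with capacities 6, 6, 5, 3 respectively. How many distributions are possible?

By stars and bars, unrestricted non-negative solutions to x_1+…+x_4 = 11 number C(11+3,3) = 364.
Subtract solutions that violate a single cap (substitute x_i' = x_i − (cap_i+1)): x_1 ≥ 7 gives C(7,3) = 35; x_2 ≥ 7 gives C(7,3) = 35; x_3 ≥ 6 gives C(8,3) = 56; x_4 ≥ 4 gives C(10,3) = 120. Together 246.
Add back pairs where two caps are both exceeded: 0 + 0 + 1 + 0 + 1 + 4 = 6.
By inclusion–exclusion the count is 364 − 246 + 6 = 124.

124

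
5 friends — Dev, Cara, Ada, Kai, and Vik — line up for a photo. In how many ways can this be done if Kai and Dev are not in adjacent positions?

72

There are 5! = 120 arrangements in all. If Kai and Dev are adjacent, merging them into one block gives 2·(4)! = 48 arrangements.
Complementary counting: 120 − 48 = 72.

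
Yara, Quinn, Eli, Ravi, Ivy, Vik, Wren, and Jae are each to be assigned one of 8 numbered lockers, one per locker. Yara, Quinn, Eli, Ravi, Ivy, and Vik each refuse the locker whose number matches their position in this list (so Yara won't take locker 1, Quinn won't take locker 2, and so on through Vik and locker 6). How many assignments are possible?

18806

Let Aᵢ (for 1 ≤ i ≤ 6) be the placements that put person i in their forbidden locker. Any j of these fix j positions, leaving (8−j)! ways to fill the rest, and there are C(6,j) ways to pick which j.
By inclusion–exclusion, the number of valid placements is Σ_{j=0}^{6} (−1)^j C(6,j)·(8−j)!.
Computing: 40320 − 30240 + 10800 − 2400 + 360 − 36 + 2 = 18806.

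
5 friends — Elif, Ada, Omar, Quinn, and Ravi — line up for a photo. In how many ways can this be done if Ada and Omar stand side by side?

48

Treat {Ada, Omar} as a single unit. There are 4 units to order, and the pair itself can be ordered 2 ways.
That gives 2 × 4! = 2 × 24 = 48.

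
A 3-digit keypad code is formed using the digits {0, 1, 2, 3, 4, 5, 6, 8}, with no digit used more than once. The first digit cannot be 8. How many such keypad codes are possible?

The first digit has 8−1 = 7 choices (anything except 8).
The remaining 2 digits are filled from the other 7 symbols without repetition: 7 × 6 = 42.
Total: 7 × 42 = 294.

294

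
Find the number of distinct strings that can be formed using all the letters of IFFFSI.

60

IFFFSI has 6 letters with F appearing 3 times and I appearing twice.
Dividing 6! = 720 by 3!·2! = 12 for the repeated letters gives 60.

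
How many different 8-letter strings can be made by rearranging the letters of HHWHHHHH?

Letter multiplicities in HHWHHHHH: H×7, W×1.
Dividing 8! = 40320 by 7! = 5040 for the repeated letters gives 8.

8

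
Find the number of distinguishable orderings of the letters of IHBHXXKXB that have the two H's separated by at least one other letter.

11760

There are 9!/(3!·2!·2!) = 15120 arrangements of IHBHXXKXB in total.
Arrangements with the H's together: treat HH as one letter, giving (8)!/(3!·2!) = 3360.
Hence 15120 − 3360 = 11760.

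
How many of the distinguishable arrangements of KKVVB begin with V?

Fix V in the first position and arrange the remaining 4 letters.
Those 4 letters have K appearing twice, giving (4)!/(2!) = 12.

12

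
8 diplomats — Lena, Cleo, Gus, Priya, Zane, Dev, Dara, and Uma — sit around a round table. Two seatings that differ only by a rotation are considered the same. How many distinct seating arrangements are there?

5040

Seat Lena anywhere (absorbing the rotational symmetry), then permute the other 7: (7)! = 5040.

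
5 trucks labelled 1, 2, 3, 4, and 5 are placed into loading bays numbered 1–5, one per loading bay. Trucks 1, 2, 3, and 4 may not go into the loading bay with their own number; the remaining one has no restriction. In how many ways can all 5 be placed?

53

Let Aᵢ (for 1 ≤ i ≤ 4) be the placements that put truck i in its forbidden loading bay. Any j of these fix j positions, leaving (5−j)! ways to fill the rest, and there are C(4,j) ways to pick which j.
By inclusion–exclusion, the number of valid placements is Σ_{j=0}^{4} (−1)^j C(4,j)·(5−j)!.
Computing: 120 − 96 + 36 − 8 + 1 = 53.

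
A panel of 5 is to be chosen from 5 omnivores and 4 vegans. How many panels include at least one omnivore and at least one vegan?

125

Total 5-person selections from all 9: C(9,5) = 126.
Subtract selections that omit an entire group: no omnivores → C(4,5) = 0; no vegans → C(5,5) = 1.
Both groups omitted at once is impossible, so 126 − 1 = 125.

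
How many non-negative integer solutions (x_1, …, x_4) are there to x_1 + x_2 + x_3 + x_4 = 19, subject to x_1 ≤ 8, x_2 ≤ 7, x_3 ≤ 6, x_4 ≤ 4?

Ignoring the caps, the number of non-negative solutions to x_1+…+x_4 = 19 is C(22,3) = 1540.
Subtract solutions that violate a single cap (substitute x_i' = x_i − (cap_i+1)): x_1 ≥ 9 gives C(13,3) = 286; x_2 ≥ 8 gives C(14,3) = 364; x_3 ≥ 7 gives C(15,3) = 455; x_4 ≥ 5 gives C(17,3) = 680. Together 1785.
Add back pairs where two caps are both exceeded: 10 + 20 + 56 + 35 + 84 + 120 = 325.
By inclusion–exclusion the count is 1540 − 1785 + 325 = 80.

80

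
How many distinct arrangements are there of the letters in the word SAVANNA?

Letter multiplicities in SAVANNA: A×3, N×2, S×1, V×1.
Dividing 7! = 5040 by 3!·2! = 12 for the repeated letters gives 420.

420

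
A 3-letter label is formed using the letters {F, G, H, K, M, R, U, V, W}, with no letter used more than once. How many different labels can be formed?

504

Choose and order 3 of the 9 symbols: the first letter has 9 options, the next 8, then 7.
9 × 8 × 7 = 504.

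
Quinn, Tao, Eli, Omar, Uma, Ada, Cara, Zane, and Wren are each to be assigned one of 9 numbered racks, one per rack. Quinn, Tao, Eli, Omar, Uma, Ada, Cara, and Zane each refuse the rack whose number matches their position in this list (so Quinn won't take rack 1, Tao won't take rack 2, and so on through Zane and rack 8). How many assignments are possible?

Let Aᵢ (for 1 ≤ i ≤ 8) be the placements that put person i in their forbidden rack. Any j of these fix j positions, leaving (9−j)! ways to fill the rest, and there are C(8,j) ways to pick which j.
By inclusion–exclusion, the number of valid placements is Σ_{j=0}^{8} (−1)^j C(8,j)·(9−j)!.
Computing: 362880 − 322560 + 141120 − 40320 + 8400 − 1344 + 168 − 16 + 1 = 148329.

148329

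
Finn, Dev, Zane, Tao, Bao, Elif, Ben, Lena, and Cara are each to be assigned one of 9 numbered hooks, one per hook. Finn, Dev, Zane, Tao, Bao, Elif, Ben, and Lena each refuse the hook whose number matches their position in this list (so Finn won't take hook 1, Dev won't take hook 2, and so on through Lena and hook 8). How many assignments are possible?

148329

Let Aᵢ (for 1 ≤ i ≤ 8) be the placements that put person i in their forbidden hook. Any j of these fix j positions, leaving (9−j)! ways to fill the rest, and there are C(8,j) ways to pick which j.
By inclusion–exclusion, the number of valid placements is Σ_{j=0}^{8} (−1)^j C(8,j)·(9−j)!.
Computing: 362880 − 322560 + 141120 − 40320 + 8400 − 1344 + 168 − 16 + 1 = 148329.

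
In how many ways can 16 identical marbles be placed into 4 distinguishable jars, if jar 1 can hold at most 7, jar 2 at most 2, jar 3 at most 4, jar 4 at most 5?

Without the upper bounds there are C(19,3) = 969 ways to split 16 among 4 jars.
Subtract solutions that violate a single cap (substitute x_i' = x_i − (cap_i+1)): x_1 ≥ 8 gives C(11,3) = 165; x_2 ≥ 3 gives C(16,3) = 560; x_3 ≥ 5 gives C(14,3) = 364; x_4 ≥ 6 gives C(13,3) = 286. Together 1375.
Add back pairs where two caps are both exceeded: 56 + 20 + 10 + 165 + 120 + 56 = 427.
Subtract triples: 1 + 0 + 0 + 10 = 11.
By inclusion–exclusion the count is 969 − 1375 + 427 − 11 = 10.

10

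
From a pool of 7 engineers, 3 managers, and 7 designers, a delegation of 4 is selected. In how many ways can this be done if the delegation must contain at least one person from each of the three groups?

1029

Unrestricted: C(17,4) = 2380 ways to pick any 4 of the 17.
Selections missing a whole group: no engineers → C(10,4) = 210; no managers → C(14,4) = 1001; no designers → C(10,4) = 210.
Add back selections omitting two groups (i.e. drawn from a single group): C(7,4) + C(3,4) + C(7,4) = 70.
By inclusion–exclusion: 2380 − 1421 + 70 = 1029.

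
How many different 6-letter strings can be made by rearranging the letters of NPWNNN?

30

NPWNNN has 6 letters with N appearing 4 times.
Dividing 6! = 720 by 4! = 24 for the repeated letters gives 30.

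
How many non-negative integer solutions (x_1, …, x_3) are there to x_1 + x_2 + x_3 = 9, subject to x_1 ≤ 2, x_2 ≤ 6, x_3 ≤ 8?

Without the upper bounds there are C(11,2) = 55 ways to split 9 among 3 variables.
Subtract solutions that violate a single cap (substitute x_i' = x_i − (cap_i+1)): x_1 ≥ 3 gives C(8,2) = 28; x_2 ≥ 7 gives C(4,2) = 6; x_3 ≥ 9 gives C(2,2) = 1. Together 35.
No two caps can be exceeded simultaneously, so the pair terms are all 0.
By inclusion–exclusion the count is 55 − 35 + 0 = 20.

20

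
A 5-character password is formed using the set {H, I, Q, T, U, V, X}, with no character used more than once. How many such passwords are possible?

2520

Choose and order 5 of the 7 symbols: the first character has 7 options, the next 6, and so on down to 3.
That product is 7 × 6 × 5 × 4 × 3 = 2520.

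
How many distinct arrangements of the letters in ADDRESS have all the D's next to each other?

Treat the 2 copies of D as a single block. The multiset to arrange is then {DD, A, E, R, S, S}, 6 items in all.
That gives (6)!/(2!) = 360 arrangements.

360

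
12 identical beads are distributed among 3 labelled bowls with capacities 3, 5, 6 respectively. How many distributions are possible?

Without the upper bounds there are C(14,2) = 91 ways to split 12 among 3 bowls.
Subtract solutions that violate a single cap (substitute x_i' = x_i − (cap_i+1)): x_1 ≥ 4 gives C(10,2) = 45; x_2 ≥ 6 gives C(8,2) = 28; x_3 ≥ 7 gives C(7,2) = 21. Together 94.
Add back pairs where two caps are both exceeded: 6 + 3 + 0 = 9.
By inclusion–exclusion the count is 91 − 94 + 9 = 6.

6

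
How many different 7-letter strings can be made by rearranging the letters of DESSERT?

1260

The 7 letters of DESSERT have repeats: E appearing twice and S appearing twice.
The number of distinct arrangements is 7!/(2!·2!) = 5040/4 = 1260.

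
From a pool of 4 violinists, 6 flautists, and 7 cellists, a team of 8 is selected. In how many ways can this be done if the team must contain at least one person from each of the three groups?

Total 8-person selections from all 17: C(17,8) = 24310.
Subtract selections that omit an entire group: no violinists → C(13,8) = 1287; no flautists → C(11,8) = 165; no cellists → C(10,8) = 45.
Add back selections omitting two groups (i.e. drawn from a single group): C(4,8) + C(6,8) + C(7,8) = 0.
By inclusion–exclusion: 24310 − 1497 + 0 = 22813.

22813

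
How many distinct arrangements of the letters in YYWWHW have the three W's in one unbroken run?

Treat the 3 copies of W as a single block. The multiset to arrange is then {WWW, H, Y, Y}, 4 items in all.
That gives (4)!/(2!) = 12 arrangements.

12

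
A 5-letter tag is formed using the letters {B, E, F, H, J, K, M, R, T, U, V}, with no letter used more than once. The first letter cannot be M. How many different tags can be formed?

The first letter has 11−1 = 10 choices (anything except M).
The remaining 4 letters are filled from the other 10 symbols without repetition: 10 × 9 × 8 × 7 = 5040.
Total: 10 × 5040 = 50400.

50400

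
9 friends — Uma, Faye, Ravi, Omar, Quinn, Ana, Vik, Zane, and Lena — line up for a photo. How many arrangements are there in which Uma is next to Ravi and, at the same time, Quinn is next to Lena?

Treat {Uma,Ravi} as one block (2 orders) and {Quinn,Lena} as another (2 orders).
That leaves 7 units to arrange: 2 × 2 × 7! = 4 × 5040 = 20160.

20160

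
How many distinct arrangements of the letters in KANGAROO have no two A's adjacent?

There are 8!/(2!·2!) = 10080 arrangements of KANGAROO in total.
Arrangements with the A's together: treat AA as one letter, giving (7)!/(2!) = 2520.
Hence 10080 − 2520 = 7560.

7560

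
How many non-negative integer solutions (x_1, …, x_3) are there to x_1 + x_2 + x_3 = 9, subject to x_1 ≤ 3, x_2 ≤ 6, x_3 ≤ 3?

Without the upper bounds there are C(11,2) = 55 ways to split 9 among 3 variables.
Subtract solutions that violate a single cap (substitute x_i' = x_i − (cap_i+1)): x_1 ≥ 4 gives C(7,2) = 21; x_2 ≥ 7 gives C(4,2) = 6; x_3 ≥ 4 gives C(7,2) = 21. Together 48.
Add back pairs where two caps are both exceeded: 0 + 3 + 0 = 3.
By inclusion–exclusion the count is 55 − 48 + 3 = 10.

10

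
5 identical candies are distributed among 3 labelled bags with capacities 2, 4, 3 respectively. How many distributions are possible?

Ignoring the caps, the number of non-negative solutions to x_1+…+x_3 = 5 is C(7,2) = 21.
Subtract solutions that violate a single cap (substitute x_i' = x_i − (cap_i+1)): x_1 ≥ 3 gives C(4,2) = 6; x_2 ≥ 5 gives C(2,2) = 1; x_3 ≥ 4 gives C(3,2) = 3. Together 10.
No two caps can be exceeded simultaneously, so the pair terms are all 0.
By inclusion–exclusion the count is 21 − 10 + 0 = 11.

11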